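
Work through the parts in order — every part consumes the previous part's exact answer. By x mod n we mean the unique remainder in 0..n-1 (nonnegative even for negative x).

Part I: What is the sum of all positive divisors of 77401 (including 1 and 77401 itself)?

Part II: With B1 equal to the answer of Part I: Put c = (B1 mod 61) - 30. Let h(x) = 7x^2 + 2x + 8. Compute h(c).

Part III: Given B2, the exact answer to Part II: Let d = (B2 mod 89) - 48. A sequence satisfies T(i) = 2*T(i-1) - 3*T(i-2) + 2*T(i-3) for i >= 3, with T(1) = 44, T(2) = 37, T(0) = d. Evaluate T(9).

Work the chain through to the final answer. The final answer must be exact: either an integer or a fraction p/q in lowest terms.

-556

Part I: 77401 = 17 * 29 * 157; sigma = (1 + 17) * (1 + 29) * (1 + 157) = 18 * 30 * 158 = 85320; answer 85320
Part II: B1 = 85320; c = 12; 7*(12)^2 + 2*(12)^1 + 8 = (1008) + (24) + (8) = 1040; answer 1040
Part III: B2 = 1040; d = 13; T(3) = 2*(37) - 3*(44) + 2*(13) = -32; iterating: T(3)=-32, T(4)=-87, T(5)=-4, T(6)=189, T(7)=216, T(8)=-143, T(9)=-556; answer -556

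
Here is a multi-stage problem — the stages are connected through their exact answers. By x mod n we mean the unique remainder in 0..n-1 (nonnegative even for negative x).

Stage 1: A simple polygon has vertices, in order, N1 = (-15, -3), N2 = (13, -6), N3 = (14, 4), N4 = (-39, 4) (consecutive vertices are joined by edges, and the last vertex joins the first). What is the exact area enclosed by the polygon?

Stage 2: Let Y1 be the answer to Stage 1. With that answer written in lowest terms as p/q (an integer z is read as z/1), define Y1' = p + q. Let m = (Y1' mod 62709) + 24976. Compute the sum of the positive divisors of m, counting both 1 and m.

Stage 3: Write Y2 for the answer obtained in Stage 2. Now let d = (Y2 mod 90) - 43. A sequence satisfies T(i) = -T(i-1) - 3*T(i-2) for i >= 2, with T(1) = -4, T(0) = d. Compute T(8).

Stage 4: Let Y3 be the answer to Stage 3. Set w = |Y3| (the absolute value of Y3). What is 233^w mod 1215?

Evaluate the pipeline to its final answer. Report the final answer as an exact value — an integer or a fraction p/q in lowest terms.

827

Stage 1: cross terms: (-15*-6 - 13*-3)=129, (13*4 - 14*-6)=136, (14*4 - -39*4)=212, (-39*-3 - -15*4)=177; twice the area = |654| = 654; area = 327; answer 327
Stage 2: Y1 = 327; threaded value p + q = 328; m = 25304; 25304 = 2^3 * 3163; sigma = (1 + 2 + 4 + 8) * (1 + 3163) = 15 * 3164 = 47460; answer 47460
Stage 3: Y2 = 47460; d = -13; T(2) = -1*(-4) - 3*(-13) = 43; iterating: T(2)=43, T(3)=-31, T(4)=-98, T(5)=191, T(6)=103, T(7)=-676, T(8)=367; answer 367
Stage 4: Y3 = 367; w = 367; squarings mod 1215: 233^1=233, 233^2=829, 233^4=766, 233^8=1126, 233^16=631, 233^32=856, 233^64=91, 233^128=991, 233^256=361; 233^367 = 233^1 * 233^2 * 233^4 * 233^8 * 233^32 * 233^64 * 233^256 = 827 (mod 1215); answer 827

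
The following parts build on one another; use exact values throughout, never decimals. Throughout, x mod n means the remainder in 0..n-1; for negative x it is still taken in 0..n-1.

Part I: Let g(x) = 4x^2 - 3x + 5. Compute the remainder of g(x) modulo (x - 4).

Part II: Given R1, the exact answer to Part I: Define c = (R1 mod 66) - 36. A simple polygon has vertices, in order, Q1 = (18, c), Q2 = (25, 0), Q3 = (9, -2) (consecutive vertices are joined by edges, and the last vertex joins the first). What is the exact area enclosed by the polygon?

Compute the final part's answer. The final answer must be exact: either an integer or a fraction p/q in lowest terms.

175

Part I: remainder = value at the root: 4*(4)^2 - 3*(4)^1 + 5 = (64) + (-12) + (5) = 57; answer 57
Part II: R1 = 57; c = 21; cross terms: (18*0 - 25*21)=-525, (25*-2 - 9*0)=-50, (9*21 - 18*-2)=225; twice the area = |-350| = 350; area = 175; answer 175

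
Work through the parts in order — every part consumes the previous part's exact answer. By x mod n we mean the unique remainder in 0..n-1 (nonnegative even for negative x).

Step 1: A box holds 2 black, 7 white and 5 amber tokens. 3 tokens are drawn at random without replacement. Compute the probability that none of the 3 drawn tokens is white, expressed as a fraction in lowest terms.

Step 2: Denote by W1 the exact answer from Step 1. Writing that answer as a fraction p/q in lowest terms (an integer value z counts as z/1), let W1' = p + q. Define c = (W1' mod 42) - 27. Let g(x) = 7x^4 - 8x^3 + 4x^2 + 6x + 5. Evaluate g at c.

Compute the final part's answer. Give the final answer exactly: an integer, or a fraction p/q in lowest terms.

Step 1: total draws C(14,3) = 364; favorable C(7,3) = 35; P = 5/52; answer 5/52
Step 2: W1 = 5/52; threaded value p + q = 57; c = -12; 7*(-12)^4 - 8*(-12)^3 + 4*(-12)^2 + 6*(-12)^1 + 5 = (145152) + (13824) + (576) + (-72) + (5) = 159485; answer 159485

159485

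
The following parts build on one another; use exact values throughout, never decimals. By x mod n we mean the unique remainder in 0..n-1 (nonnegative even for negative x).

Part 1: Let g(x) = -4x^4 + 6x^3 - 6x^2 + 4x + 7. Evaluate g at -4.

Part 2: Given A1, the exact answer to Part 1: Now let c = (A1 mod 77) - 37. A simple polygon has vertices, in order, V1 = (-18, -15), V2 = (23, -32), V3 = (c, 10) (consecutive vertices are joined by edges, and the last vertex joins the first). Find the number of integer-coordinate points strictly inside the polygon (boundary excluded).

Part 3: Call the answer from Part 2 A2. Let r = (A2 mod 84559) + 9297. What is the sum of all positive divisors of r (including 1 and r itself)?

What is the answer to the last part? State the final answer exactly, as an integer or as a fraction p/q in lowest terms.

Part 1: -4*(-4)^4 + 6*(-4)^3 - 6*(-4)^2 + 4*(-4)^1 + 7 = (-1024) + (-384) + (-96) + (-16) + (7) = -1513; answer -1513
Part 2: A1 = -1513; c = -10; cross terms: (-18*-32 - 23*-15)=921, (23*10 - -10*-32)=-90, (-10*-15 - -18*10)=330; twice the area = |1161| = 1161; area = 1161/2; boundary points = 1 + 3 + 1 = 5; strictly interior points = area - boundary/2 + 1 = 579; answer 579
Part 3: A2 = 579; r = 9876; 9876 = 2^2 * 3 * 823; sigma = (1 + 2 + 4) * (1 + 3) * (1 + 823) = 7 * 4 * 824 = 23072; answer 23072

23072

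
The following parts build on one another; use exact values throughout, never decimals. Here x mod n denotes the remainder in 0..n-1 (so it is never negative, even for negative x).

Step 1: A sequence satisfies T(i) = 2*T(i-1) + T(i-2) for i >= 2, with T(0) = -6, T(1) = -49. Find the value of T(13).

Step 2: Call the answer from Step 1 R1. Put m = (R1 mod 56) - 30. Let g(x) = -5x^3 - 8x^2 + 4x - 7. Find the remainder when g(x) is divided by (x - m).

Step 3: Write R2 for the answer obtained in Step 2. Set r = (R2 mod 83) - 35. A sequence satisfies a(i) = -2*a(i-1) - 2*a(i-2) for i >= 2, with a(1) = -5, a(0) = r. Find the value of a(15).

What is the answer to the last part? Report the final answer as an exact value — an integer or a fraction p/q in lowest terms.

Step 1: T(2) = 2*(-49) + 1*(-6) = -104; iterating: T(2)=-104, T(3)=-257, T(4)=-618, T(5)=-1493, T(6)=-3604, T(7)=-8701, T(8)=-21006, T(9)=-50713, T(10)=-122432, T(11)=-295577, T(12)=-713586, T(13)=-1722749; answer -1722749
Step 2: R1 = -1722749; m = 5; remainder = value at the root: -5*(5)^3 - 8*(5)^2 + 4*(5)^1 - 7 = (-625) + (-200) + (20) + (-7) = -812; answer -812
Step 3: R2 = -812; r = -17; a(2) = -2*(-5) - 2*(-17) = 44; iterating: a(2)=44, a(3)=-78, a(4)=68, a(5)=20, a(6)=-176, a(7)=312, a(8)=-272, a(9)=-80, a(10)=704, a(11)=-1248, a(12)=1088, a(13)=320, a(14)=-2816, a(15)=4992; answer 4992

4992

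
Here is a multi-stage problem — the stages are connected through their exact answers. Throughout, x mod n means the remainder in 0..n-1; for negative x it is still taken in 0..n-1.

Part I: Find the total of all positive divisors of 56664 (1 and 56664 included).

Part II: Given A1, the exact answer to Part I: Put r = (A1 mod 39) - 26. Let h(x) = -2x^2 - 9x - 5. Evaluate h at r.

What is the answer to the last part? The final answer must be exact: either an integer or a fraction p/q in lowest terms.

-1123

Part I: 56664 = 2^3 * 3^2 * 787; sigma = (1 + 2 + 4 + 8) * (1 + 3 + 9) * (1 + 787) = 15 * 13 * 788 = 153660; answer 153660
Part II: A1 = 153660; r = -26; -2*(-26)^2 - 9*(-26)^1 - 5 = (-1352) + (234) + (-5) = -1123; answer -1123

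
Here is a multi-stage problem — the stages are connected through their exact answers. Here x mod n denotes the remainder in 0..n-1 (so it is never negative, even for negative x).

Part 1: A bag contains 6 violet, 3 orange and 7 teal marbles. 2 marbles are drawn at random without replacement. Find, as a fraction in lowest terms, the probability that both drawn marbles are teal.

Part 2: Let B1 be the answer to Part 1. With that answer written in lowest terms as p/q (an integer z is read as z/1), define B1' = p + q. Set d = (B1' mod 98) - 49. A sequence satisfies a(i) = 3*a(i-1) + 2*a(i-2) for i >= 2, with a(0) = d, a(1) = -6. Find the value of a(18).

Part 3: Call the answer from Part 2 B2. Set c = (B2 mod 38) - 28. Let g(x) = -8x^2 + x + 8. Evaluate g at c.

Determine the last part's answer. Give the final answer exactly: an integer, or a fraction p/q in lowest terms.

-496

Part 1: total draws C(16,2) = 120; favorable C(7,2) = 21; P = 7/40; answer 7/40
Part 2: B1 = 7/40; threaded value p + q = 47; d = -2; a(2) = 3*(-6) + 2*(-2) = -22; iterating: a(2)=-22, a(3)=-78, a(4)=-278, a(5)=-990, a(6)=-3526, a(7)=-12558, a(8)=-44726, a(9)=-159294, a(10)=-567334, a(11)=-2020590, a(12)=-7196438, a(13)=-25630494, a(14)=-91284358, a(15)=-325114062, a(16)=-1157910902, a(17)=-4123960830, a(18)=-14687704294; answer -14687704294
Part 3: B2 = -14687704294; c = 8; -8*(8)^2 + 1*(8)^1 + 8 = (-512) + (8) + (8) = -496; answer -496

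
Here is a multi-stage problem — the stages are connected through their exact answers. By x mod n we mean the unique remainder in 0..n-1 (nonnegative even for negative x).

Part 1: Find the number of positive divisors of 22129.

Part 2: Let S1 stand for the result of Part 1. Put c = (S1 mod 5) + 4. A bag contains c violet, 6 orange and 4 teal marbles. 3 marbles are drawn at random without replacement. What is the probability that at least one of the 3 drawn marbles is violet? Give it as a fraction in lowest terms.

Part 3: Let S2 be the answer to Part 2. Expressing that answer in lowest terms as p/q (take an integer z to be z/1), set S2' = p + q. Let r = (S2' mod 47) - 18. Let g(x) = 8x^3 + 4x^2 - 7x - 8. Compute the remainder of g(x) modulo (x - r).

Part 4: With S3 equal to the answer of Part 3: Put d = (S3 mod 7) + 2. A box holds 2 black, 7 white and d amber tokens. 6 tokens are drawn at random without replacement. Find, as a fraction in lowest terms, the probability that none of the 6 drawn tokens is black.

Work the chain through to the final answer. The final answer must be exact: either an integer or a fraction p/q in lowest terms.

Part 1: 22129 is prime, so its only divisors are 1 and 22129; count = 2; answer 2
Part 2: S1 = 2; c = 6; total draws C(16,3) = 560; complement C(10,3) = 120; favorable 560 - 120 = 440; P = 11/14; answer 11/14
Part 3: S2 = 11/14; threaded value p + q = 25; r = 7; remainder = value at the root: 8*(7)^3 + 4*(7)^2 - 7*(7)^1 - 8 = (2744) + (196) + (-49) + (-8) = 2883; answer 2883
Part 4: S3 = 2883; d = 8; total draws C(17,6) = 12376; favorable C(15,6) = 5005; P = 55/136; answer 55/136

55/136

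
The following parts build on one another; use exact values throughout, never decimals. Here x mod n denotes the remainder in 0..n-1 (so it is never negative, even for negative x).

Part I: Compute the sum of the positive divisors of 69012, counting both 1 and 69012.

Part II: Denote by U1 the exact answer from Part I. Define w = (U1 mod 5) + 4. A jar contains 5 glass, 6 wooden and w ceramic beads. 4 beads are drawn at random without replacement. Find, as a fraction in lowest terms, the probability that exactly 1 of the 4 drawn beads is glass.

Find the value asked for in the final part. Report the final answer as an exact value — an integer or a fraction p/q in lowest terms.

165/364

Part I: 69012 = 2^2 * 3^5 * 71; sigma = (1 + 2 + 4) * (1 + 3 + 9 + 27 + 81 + 243) * (1 + 71) = 7 * 364 * 72 = 183456; answer 183456
Part II: U1 = 183456; w = 5; total draws C(16,4) = 1820; favorable C(5,1)*C(11,3) = 825; P = 165/364; answer 165/364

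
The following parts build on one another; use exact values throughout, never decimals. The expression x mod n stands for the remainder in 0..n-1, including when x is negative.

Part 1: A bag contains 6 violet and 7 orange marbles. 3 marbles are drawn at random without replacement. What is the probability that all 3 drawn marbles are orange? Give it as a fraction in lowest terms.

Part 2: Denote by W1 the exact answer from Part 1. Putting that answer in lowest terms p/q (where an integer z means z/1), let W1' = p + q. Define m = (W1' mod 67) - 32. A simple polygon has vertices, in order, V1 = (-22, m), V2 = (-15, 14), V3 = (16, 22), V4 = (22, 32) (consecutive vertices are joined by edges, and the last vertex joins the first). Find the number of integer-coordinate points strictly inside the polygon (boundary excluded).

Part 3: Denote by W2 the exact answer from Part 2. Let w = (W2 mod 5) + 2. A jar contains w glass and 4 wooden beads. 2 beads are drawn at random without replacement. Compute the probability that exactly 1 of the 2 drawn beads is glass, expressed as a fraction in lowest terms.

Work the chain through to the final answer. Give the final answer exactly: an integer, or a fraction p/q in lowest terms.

Part 1: total draws C(13,3) = 286; favorable C(7,3) = 35; P = 35/286; answer 35/286
Part 2: W1 = 35/286; threaded value p + q = 321; m = 21; cross terms: (-22*14 - -15*21)=7, (-15*22 - 16*14)=-554, (16*32 - 22*22)=28, (22*21 - -22*32)=1166; twice the area = |647| = 647; area = 647/2; boundary points = 7 + 1 + 2 + 11 = 21; strictly interior points = area - boundary/2 + 1 = 314; answer 314
Part 3: W2 = 314; w = 6; total draws C(10,2) = 45; favorable C(6,1)*C(4,1) = 24; P = 8/15; answer 8/15

8/15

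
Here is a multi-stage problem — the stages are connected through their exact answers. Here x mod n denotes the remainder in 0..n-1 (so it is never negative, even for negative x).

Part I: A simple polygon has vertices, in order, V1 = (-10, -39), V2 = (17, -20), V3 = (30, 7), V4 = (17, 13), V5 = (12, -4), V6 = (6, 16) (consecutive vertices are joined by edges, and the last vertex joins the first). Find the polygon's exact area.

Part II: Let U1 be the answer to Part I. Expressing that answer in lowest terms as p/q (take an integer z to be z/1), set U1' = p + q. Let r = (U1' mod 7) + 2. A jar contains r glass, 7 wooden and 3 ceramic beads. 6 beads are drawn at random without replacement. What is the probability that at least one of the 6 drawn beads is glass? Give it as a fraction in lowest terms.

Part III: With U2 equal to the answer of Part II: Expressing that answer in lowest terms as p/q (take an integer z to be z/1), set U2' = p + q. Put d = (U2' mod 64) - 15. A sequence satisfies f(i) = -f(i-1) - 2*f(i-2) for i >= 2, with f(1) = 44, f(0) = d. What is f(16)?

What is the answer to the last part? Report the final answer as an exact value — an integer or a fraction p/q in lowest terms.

-3202

Part I: cross terms: (-10*-20 - 17*-39)=863, (17*7 - 30*-20)=719, (30*13 - 17*7)=271, (17*-4 - 12*13)=-224, (12*16 - 6*-4)=216, (6*-39 - -10*16)=-74; twice the area = |1771| = 1771; area = 1771/2; answer 1771/2
Part II: U1 = 1771/2; threaded value p + q = 1773; r = 4; total draws C(14,6) = 3003; complement C(10,6) = 210; favorable 3003 - 210 = 2793; P = 133/143; answer 133/143
Part III: U2 = 133/143; threaded value p + q = 276; d = 5; f(2) = -1*(44) - 2*(5) = -54; iterating: f(2)=-54, f(3)=-34, f(4)=142, f(5)=-74, f(6)=-210, f(7)=358, f(8)=62, f(9)=-778, f(10)=654, f(11)=902, f(12)=-2210, f(13)=406, f(14)=4014, f(15)=-4826, f(16)=-3202; answer -3202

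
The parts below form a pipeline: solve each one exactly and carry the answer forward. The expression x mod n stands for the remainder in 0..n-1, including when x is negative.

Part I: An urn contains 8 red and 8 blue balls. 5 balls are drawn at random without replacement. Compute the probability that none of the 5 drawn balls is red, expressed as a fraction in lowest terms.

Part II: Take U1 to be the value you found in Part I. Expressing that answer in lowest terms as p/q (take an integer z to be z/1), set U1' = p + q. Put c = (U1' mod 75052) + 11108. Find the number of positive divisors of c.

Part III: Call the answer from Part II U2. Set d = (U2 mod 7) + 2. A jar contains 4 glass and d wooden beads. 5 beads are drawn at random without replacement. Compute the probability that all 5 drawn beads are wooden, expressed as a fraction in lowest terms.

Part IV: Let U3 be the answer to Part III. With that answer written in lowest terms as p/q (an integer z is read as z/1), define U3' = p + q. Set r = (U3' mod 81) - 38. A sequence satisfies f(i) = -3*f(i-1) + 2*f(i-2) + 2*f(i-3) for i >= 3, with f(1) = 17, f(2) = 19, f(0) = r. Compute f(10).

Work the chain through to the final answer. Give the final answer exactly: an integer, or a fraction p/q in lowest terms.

Part I: total draws C(16,5) = 4368; favorable C(8,5) = 56; P = 1/78; answer 1/78
Part II: U1 = 1/78; threaded value p + q = 79; c = 11187; 11187 = 3^2 * 11 * 113; number of divisors = (2+1) * (1+1) * (1+1) = 12; answer 12
Part III: U2 = 12; d = 7; total draws C(11,5) = 462; favorable C(7,5) = 21; P = 1/22; answer 1/22
Part IV: U3 = 1/22; threaded value p + q = 23; r = -15; f(3) = -3*(19) + 2*(17) + 2*(-15) = -53; iterating: f(3)=-53, f(4)=231, f(5)=-761, f(6)=2639, f(7)=-8977, f(8)=30687, f(9)=-104737, f(10)=357631; answer 357631

357631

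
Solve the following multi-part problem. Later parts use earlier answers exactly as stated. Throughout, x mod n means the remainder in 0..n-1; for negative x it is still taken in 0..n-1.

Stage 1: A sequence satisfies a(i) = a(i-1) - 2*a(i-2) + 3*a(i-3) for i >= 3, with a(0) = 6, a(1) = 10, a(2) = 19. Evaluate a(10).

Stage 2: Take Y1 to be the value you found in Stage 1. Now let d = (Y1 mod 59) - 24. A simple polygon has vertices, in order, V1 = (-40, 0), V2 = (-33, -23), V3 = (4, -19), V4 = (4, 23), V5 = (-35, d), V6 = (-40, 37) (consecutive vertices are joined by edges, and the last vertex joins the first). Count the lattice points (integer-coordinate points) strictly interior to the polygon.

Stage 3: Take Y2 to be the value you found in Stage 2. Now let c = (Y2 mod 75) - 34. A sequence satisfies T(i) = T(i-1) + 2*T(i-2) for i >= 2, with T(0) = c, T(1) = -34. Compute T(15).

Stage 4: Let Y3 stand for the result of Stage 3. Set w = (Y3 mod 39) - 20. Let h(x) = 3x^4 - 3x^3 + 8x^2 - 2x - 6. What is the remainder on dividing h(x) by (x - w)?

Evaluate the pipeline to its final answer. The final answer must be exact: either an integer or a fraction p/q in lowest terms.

Stage 1: a(3) = 1*(19) - 2*(10) + 3*(6) = 17; iterating: a(3)=17, a(4)=9, a(5)=32, a(6)=65, a(7)=28, a(8)=-6, a(9)=133, a(10)=229; answer 229
Stage 2: Y1 = 229; d = 28; cross terms: (-40*-23 - -33*0)=920, (-33*-19 - 4*-23)=719, (4*23 - 4*-19)=168, (4*28 - -35*23)=917, (-35*37 - -40*28)=-175, (-40*0 - -40*37)=1480; twice the area = |4029| = 4029; area = 4029/2; boundary points = 1 + 1 + 42 + 1 + 1 + 37 = 83; strictly interior points = area - boundary/2 + 1 = 1974; answer 1974
Stage 3: Y2 = 1974; c = -10; T(2) = 1*(-34) + 2*(-10) = -54; iterating: T(2)=-54, T(3)=-122, T(4)=-230, T(5)=-474, T(6)=-934, T(7)=-1882, T(8)=-3750, T(9)=-7514, T(10)=-15014, T(11)=-30042, T(12)=-60070, T(13)=-120154, T(14)=-240294, T(15)=-480602; answer -480602
Stage 4: Y3 = -480602; w = 14; remainder = value at the root: 3*(14)^4 - 3*(14)^3 + 8*(14)^2 - 2*(14)^1 - 6 = (115248) + (-8232) + (1568) + (-28) + (-6) = 108550; answer 108550

108550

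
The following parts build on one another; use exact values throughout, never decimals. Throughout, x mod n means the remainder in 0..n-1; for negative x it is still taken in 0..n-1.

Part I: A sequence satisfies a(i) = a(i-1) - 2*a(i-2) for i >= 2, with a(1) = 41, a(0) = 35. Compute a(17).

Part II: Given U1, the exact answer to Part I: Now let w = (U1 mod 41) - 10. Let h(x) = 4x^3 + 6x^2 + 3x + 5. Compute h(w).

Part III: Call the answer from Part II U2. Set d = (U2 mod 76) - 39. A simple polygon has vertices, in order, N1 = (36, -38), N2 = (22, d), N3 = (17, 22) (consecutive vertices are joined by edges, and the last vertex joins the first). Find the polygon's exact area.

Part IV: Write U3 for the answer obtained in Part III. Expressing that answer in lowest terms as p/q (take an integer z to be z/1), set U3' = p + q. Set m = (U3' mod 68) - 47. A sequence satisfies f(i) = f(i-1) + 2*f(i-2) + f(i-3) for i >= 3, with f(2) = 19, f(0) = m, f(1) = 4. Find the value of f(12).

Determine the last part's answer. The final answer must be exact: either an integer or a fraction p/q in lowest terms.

24200

Part I: a(2) = 1*(41) - 2*(35) = -29; iterating: a(2)=-29, a(3)=-111, a(4)=-53, a(5)=169, a(6)=275, a(7)=-63, a(8)=-613, a(9)=-487, a(10)=739, a(11)=1713, a(12)=235, a(13)=-3191, a(14)=-3661, a(15)=2721, a(16)=10043, a(17)=4601; answer 4601
Part II: U1 = 4601; w = -1; 4*(-1)^3 + 6*(-1)^2 + 3*(-1)^1 + 5 = (-4) + (6) + (-3) + (5) = 4; answer 4
Part III: U2 = 4; d = -35; cross terms: (36*-35 - 22*-38)=-424, (22*22 - 17*-35)=1079, (17*-38 - 36*22)=-1438; twice the area = |-783| = 783; area = 783/2; answer 783/2
Part IV: U3 = 783/2; threaded value p + q = 785; m = -10; f(3) = 1*(19) + 2*(4) + 1*(-10) = 17; iterating: f(3)=17, f(4)=59, f(5)=112, f(6)=247, f(7)=530, f(8)=1136, f(9)=2443, f(10)=5245, f(11)=11267, f(12)=24200; answer 24200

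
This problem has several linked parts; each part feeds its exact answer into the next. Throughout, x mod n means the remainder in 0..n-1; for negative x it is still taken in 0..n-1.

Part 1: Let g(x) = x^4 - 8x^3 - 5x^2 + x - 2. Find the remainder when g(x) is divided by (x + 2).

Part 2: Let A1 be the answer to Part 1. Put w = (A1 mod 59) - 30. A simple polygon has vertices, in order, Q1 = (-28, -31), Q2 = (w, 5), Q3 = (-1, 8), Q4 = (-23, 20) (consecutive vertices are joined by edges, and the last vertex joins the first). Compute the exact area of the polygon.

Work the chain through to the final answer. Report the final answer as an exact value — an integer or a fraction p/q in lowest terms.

Part 1: remainder = value at the root: 1*(-2)^4 - 8*(-2)^3 - 5*(-2)^2 + 1*(-2)^1 - 2 = (16) + (64) + (-20) + (-2) + (-2) = 56; answer 56
Part 2: A1 = 56; w = 26; cross terms: (-28*5 - 26*-31)=666, (26*8 - -1*5)=213, (-1*20 - -23*8)=164, (-23*-31 - -28*20)=1273; twice the area = |2316| = 2316; area = 1158; answer 1158

1158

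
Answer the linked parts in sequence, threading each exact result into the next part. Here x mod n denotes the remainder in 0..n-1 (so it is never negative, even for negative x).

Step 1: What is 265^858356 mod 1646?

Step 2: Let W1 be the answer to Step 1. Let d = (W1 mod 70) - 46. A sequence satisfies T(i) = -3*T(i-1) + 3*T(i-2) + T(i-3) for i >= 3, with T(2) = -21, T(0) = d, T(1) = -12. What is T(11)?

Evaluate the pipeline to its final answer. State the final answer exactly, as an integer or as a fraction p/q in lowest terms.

1169970

Step 1: squarings mod 1646: 265^1=265, 265^2=1093, 265^4=1299, 265^8=251, 265^16=453, 265^32=1105, 265^64=1339, 265^128=427, 265^256=1269, 265^512=573, 265^1024=775, 265^2048=1481, 265^4096=889, 265^8192=241, 265^16384=471, 265^32768=1277, 265^65536=1189, 265^131072=1453, 265^262144=1037, 265^524288=531; 265^858356 = 265^4 * 265^16 * 265^32 * 265^64 * 265^128 * 265^2048 * 265^4096 * 265^65536 * 265^262144 * 265^524288 = 947 (mod 1646); answer 947
Step 2: W1 = 947; d = -9; T(3) = -3*(-21) + 3*(-12) + 1*(-9) = 18; iterating: T(3)=18, T(4)=-129, T(5)=420, T(6)=-1629, T(7)=6018, T(8)=-22521, T(9)=83988, T(10)=-313509, T(11)=1169970; answer 1169970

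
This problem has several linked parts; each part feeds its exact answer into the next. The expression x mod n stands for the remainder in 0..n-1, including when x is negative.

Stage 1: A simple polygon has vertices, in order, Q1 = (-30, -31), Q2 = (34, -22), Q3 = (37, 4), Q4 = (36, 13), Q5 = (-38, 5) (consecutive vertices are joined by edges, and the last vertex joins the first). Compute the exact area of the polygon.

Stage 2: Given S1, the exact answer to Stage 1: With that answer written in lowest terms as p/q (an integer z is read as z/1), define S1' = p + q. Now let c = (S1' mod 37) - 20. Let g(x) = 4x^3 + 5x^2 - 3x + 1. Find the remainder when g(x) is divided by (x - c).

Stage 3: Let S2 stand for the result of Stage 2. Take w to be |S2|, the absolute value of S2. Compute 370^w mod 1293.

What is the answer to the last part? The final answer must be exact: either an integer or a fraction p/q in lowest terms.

136

Stage 1: cross terms: (-30*-22 - 34*-31)=1714, (34*4 - 37*-22)=950, (37*13 - 36*4)=337, (36*5 - -38*13)=674, (-38*-31 - -30*5)=1328; twice the area = |5003| = 5003; area = 5003/2; answer 5003/2
Stage 2: S1 = 5003/2; threaded value p + q = 5005; c = -10; remainder = value at the root: 4*(-10)^3 + 5*(-10)^2 - 3*(-10)^1 + 1 = (-4000) + (500) + (30) + (1) = -3469; answer -3469
Stage 3: S2 = -3469; w = 3469; squarings mod 1293: 370^1=370, 370^2=1135, 370^4=397, 370^8=1156, 370^16=667, 370^32=97, 370^64=358, 370^128=157, 370^256=82, 370^512=259, 370^1024=1138, 370^2048=751; 370^3469 = 370^1 * 370^4 * 370^8 * 370^128 * 370^256 * 370^1024 * 370^2048 = 136 (mod 1293); answer 136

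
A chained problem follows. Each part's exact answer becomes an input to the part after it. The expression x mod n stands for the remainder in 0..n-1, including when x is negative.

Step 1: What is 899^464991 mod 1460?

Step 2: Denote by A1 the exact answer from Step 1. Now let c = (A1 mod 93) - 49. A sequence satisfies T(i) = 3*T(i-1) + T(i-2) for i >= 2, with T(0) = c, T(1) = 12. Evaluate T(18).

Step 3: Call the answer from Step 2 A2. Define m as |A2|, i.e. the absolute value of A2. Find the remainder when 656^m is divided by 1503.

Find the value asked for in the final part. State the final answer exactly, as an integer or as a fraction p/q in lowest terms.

Step 1: squarings mod 1460: 899^1=899, 899^2=821, 899^4=981, 899^8=221, 899^16=661, 899^32=381, 899^64=621, 899^128=201, 899^256=981, 899^512=221, 899^1024=661, 899^2048=381, 899^4096=621, 899^8192=201, 899^16384=981, 899^32768=221, 899^65536=661, 899^131072=381, 899^262144=621; 899^464991 = 899^1 * 899^2 * 899^4 * 899^8 * 899^16 * 899^64 * 899^2048 * 899^4096 * 899^65536 * 899^131072 * 899^262144 = 1019 (mod 1460); answer 1019
Step 2: A1 = 1019; c = 40; T(2) = 3*(12) + 1*(40) = 76; iterating: T(2)=76, T(3)=240, T(4)=796, T(5)=2628, T(6)=8680, T(7)=28668, T(8)=94684, T(9)=312720, T(10)=1032844, T(11)=3411252, T(12)=11266600, T(13)=37211052, T(14)=122899756, T(15)=405910320, T(16)=1340630716, T(17)=4427802468, T(18)=14624038120; answer 14624038120
Step 3: A2 = 14624038120; m = 14624038120; squarings mod 1503: 656^1=656, 656^2=478, 656^4=28, 656^8=784, 656^16=1432, 656^32=532, 656^64=460, 656^128=1180, 656^256=622, 656^512=613, 656^1024=19, 656^2048=361, 656^4096=1063, 656^8192=1216, 656^16384=1207, 656^32768=442, 656^65536=1477, 656^131072=676, 656^262144=64, 656^524288=1090, 656^1048576=730, 656^2097152=838, 656^4194304=343, 656^8388608=415, 656^16777216=883, 656^33554432=1135, 656^67108864=154, 656^134217728=1171, 656^268435456=505, 656^536870912=1018, 656^1073741824=757, 656^2147483648=406, 656^4294967296=1009, 656^8589934592=550; 656^14624038120 = 656^8 * 656^32 * 656^64 * 656^128 * 656^1024 * 656^2048 * 656^4096 * 656^65536 * 656^524288 * 656^2097152 * 656^8388608 * 656^16777216 * 656^33554432 * 656^67108864 * 656^536870912 * 656^1073741824 * 656^4294967296 * 656^8589934592 = 64 (mod 1503); answer 64

64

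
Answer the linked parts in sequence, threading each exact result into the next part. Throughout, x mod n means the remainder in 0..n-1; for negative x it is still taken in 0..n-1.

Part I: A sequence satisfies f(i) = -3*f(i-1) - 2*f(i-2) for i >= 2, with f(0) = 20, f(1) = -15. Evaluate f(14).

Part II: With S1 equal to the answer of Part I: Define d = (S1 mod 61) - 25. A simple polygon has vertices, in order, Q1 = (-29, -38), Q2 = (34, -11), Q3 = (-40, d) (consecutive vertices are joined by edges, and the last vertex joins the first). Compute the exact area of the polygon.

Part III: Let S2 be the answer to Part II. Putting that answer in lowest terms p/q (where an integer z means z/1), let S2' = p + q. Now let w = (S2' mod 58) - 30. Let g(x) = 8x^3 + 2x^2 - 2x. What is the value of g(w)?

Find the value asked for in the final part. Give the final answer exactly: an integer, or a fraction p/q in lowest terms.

Part I: f(2) = -3*(-15) - 2*(20) = 5; iterating: f(2)=5, f(3)=15, f(4)=-55, f(5)=135, f(6)=-295, f(7)=615, f(8)=-1255, f(9)=2535, f(10)=-5095, f(11)=10215, f(12)=-20455, f(13)=40935, f(14)=-81895; answer -81895
Part II: S1 = -81895; d = 3; cross terms: (-29*-11 - 34*-38)=1611, (34*3 - -40*-11)=-338, (-40*-38 - -29*3)=1607; twice the area = |2880| = 2880; area = 1440; answer 1440
Part III: S2 = 1440; threaded value p + q = 1441; w = 19; 8*(19)^3 + 2*(19)^2 - 2*(19)^1 = (54872) + (722) + (-38) = 55556; answer 55556

55556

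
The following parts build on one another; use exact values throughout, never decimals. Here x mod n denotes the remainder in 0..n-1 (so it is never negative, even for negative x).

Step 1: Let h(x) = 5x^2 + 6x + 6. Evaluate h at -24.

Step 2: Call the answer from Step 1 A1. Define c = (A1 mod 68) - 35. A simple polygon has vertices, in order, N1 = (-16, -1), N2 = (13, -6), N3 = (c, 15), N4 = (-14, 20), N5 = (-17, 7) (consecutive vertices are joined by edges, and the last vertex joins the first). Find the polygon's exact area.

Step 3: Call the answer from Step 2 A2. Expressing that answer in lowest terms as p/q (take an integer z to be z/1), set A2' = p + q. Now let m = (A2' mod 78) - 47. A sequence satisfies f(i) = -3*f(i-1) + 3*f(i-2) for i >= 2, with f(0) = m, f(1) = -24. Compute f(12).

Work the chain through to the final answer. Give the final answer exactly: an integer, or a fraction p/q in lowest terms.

-20817324

Step 1: 5*(-24)^2 + 6*(-24)^1 + 6 = (2880) + (-144) + (6) = 2742; answer 2742
Step 2: A1 = 2742; c = -13; cross terms: (-16*-6 - 13*-1)=109, (13*15 - -13*-6)=117, (-13*20 - -14*15)=-50, (-14*7 - -17*20)=242, (-17*-1 - -16*7)=129; twice the area = |547| = 547; area = 547/2; answer 547/2
Step 3: A2 = 547/2; threaded value p + q = 549; m = -44; f(2) = -3*(-24) + 3*(-44) = -60; iterating: f(2)=-60, f(3)=108, f(4)=-504, f(5)=1836, f(6)=-7020, f(7)=26568, f(8)=-100764, f(9)=381996, f(10)=-1448280, f(11)=5490828, f(12)=-20817324; answer -20817324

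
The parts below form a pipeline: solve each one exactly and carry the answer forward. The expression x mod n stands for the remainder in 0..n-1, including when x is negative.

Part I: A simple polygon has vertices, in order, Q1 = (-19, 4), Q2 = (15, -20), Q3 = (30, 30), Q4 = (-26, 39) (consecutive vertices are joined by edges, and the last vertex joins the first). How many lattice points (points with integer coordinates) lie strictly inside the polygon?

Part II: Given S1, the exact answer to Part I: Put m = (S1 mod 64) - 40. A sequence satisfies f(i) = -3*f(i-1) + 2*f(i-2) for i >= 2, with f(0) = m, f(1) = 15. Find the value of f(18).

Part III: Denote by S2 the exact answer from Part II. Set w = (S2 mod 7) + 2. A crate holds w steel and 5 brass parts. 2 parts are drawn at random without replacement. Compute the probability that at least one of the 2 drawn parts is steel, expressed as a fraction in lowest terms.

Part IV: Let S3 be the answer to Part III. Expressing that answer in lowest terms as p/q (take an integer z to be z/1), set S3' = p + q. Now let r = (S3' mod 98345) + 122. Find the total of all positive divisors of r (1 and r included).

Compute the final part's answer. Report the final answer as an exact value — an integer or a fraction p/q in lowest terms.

288

Part I: cross terms: (-19*-20 - 15*4)=320, (15*30 - 30*-20)=1050, (30*39 - -26*30)=1950, (-26*4 - -19*39)=637; twice the area = |3957| = 3957; area = 3957/2; boundary points = 2 + 5 + 1 + 7 = 15; strictly interior points = area - boundary/2 + 1 = 1972; answer 1972
Part II: S1 = 1972; m = 12; f(2) = -3*(15) + 2*(12) = -21; iterating: f(2)=-21, f(3)=93, f(4)=-321, f(5)=1149, f(6)=-4089, f(7)=14565, f(8)=-51873, f(9)=184749, f(10)=-657993, f(11)=2343477, f(12)=-8346417, f(13)=29726205, f(14)=-105871449, f(15)=377066757, f(16)=-1342943169, f(17)=4782963021, f(18)=-17034775401; answer -17034775401
Part III: S2 = -17034775401; w = 2; total draws C(7,2) = 21; complement C(5,2) = 10; favorable 21 - 10 = 11; P = 11/21; answer 11/21
Part IV: S3 = 11/21; threaded value p + q = 32; r = 154; 154 = 2 * 7 * 11; sigma = (1 + 2) * (1 + 7) * (1 + 11) = 3 * 8 * 12 = 288; answer 288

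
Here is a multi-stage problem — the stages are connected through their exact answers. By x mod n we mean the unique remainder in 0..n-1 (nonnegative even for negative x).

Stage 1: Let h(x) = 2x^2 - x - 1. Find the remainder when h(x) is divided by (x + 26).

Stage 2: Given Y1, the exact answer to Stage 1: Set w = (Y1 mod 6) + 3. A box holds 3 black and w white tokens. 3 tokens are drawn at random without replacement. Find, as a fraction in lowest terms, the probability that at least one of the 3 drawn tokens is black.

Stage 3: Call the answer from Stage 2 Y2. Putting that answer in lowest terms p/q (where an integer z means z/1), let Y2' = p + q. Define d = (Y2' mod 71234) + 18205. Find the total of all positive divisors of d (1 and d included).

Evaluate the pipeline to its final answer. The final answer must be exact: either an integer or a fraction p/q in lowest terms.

31296

Stage 1: remainder = value at the root: 2*(-26)^2 - 1*(-26)^1 - 1 = (1352) + (26) + (-1) = 1377; answer 1377
Stage 2: Y1 = 1377; w = 6; total draws C(9,3) = 84; complement C(6,3) = 20; favorable 84 - 20 = 64; P = 16/21; answer 16/21
Stage 3: Y2 = 16/21; threaded value p + q = 37; d = 18242; 18242 = 2 * 7 * 1303; sigma = (1 + 2) * (1 + 7) * (1 + 1303) = 3 * 8 * 1304 = 31296; answer 31296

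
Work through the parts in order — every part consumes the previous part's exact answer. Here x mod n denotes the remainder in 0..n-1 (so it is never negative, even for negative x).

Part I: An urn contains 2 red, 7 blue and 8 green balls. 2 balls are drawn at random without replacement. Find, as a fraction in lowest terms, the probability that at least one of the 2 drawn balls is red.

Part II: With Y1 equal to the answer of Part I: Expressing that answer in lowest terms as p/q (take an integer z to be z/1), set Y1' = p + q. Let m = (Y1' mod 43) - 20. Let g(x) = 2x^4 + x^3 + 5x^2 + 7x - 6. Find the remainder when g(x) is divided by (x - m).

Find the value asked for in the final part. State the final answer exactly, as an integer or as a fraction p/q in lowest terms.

217524

Part I: total draws C(17,2) = 136; complement C(15,2) = 105; favorable 136 - 105 = 31; P = 31/136; answer 31/136
Part II: Y1 = 31/136; threaded value p + q = 167; m = 18; remainder = value at the root: 2*(18)^4 + 1*(18)^3 + 5*(18)^2 + 7*(18)^1 - 6 = (209952) + (5832) + (1620) + (126) + (-6) = 217524; answer 217524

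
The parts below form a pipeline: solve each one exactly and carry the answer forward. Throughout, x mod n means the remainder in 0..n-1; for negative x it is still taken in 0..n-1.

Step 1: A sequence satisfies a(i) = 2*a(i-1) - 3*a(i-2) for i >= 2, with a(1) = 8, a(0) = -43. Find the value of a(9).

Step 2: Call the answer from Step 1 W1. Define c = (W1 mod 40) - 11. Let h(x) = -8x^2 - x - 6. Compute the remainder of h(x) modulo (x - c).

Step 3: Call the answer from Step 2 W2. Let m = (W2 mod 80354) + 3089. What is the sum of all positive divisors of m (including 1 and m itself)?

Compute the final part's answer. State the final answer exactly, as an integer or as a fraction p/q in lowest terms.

Step 1: a(2) = 2*(8) - 3*(-43) = 145; iterating: a(2)=145, a(3)=266, a(4)=97, a(5)=-604, a(6)=-1499, a(7)=-1186, a(8)=2125, a(9)=7808; answer 7808
Step 2: W1 = 7808; c = -3; remainder = value at the root: -8*(-3)^2 - 1*(-3)^1 - 6 = (-72) + (3) + (-6) = -75; answer -75
Step 3: W2 = -75; m = 83368; 83368 = 2^3 * 17 * 613; sigma = (1 + 2 + 4 + 8) * (1 + 17) * (1 + 613) = 15 * 18 * 614 = 165780; answer 165780

165780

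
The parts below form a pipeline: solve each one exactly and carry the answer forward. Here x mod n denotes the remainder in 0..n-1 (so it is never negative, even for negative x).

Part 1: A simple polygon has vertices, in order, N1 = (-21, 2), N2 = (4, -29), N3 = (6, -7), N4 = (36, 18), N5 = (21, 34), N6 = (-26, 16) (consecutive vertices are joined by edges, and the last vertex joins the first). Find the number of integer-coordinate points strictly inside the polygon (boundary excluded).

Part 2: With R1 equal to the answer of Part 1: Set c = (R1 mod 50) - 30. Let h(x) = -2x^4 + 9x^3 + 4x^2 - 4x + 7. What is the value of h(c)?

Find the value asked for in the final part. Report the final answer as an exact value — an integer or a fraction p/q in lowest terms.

-4361

Part 1: cross terms: (-21*-29 - 4*2)=601, (4*-7 - 6*-29)=146, (6*18 - 36*-7)=360, (36*34 - 21*18)=846, (21*16 - -26*34)=1220, (-26*2 - -21*16)=284; twice the area = |3457| = 3457; area = 3457/2; boundary points = 1 + 2 + 5 + 1 + 1 + 1 = 11; strictly interior points = area - boundary/2 + 1 = 1724; answer 1724
Part 2: R1 = 1724; c = -6; -2*(-6)^4 + 9*(-6)^3 + 4*(-6)^2 - 4*(-6)^1 + 7 = (-2592) + (-1944) + (144) + (24) + (7) = -4361; answer -4361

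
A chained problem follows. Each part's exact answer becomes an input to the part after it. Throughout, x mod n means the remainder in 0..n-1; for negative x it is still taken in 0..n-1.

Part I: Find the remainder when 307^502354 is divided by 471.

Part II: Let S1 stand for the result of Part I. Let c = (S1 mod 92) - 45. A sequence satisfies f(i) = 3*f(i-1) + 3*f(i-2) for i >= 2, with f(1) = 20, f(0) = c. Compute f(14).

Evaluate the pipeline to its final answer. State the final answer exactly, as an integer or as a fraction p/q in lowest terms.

Part I: squarings mod 471: 307^1=307, 307^2=49, 307^4=46, 307^8=232, 307^16=130, 307^32=415, 307^64=310, 307^128=16, 307^256=256, 307^512=67, 307^1024=250, 307^2048=328, 307^4096=196, 307^8192=265, 307^16384=46, 307^32768=232, 307^65536=130, 307^131072=415, 307^262144=310; 307^502354 = 307^2 * 307^16 * 307^64 * 307^512 * 307^2048 * 307^8192 * 307^32768 * 307^65536 * 307^131072 * 307^262144 = 82 (mod 471); answer 82
Part II: S1 = 82; c = 37; f(2) = 3*(20) + 3*(37) = 171; iterating: f(2)=171, f(3)=573, f(4)=2232, f(5)=8415, f(6)=31941, f(7)=121068, f(8)=459027, f(9)=1740285, f(10)=6597936, f(11)=25014663, f(12)=94837797, f(13)=359557380, f(14)=1363185531; answer 1363185531

1363185531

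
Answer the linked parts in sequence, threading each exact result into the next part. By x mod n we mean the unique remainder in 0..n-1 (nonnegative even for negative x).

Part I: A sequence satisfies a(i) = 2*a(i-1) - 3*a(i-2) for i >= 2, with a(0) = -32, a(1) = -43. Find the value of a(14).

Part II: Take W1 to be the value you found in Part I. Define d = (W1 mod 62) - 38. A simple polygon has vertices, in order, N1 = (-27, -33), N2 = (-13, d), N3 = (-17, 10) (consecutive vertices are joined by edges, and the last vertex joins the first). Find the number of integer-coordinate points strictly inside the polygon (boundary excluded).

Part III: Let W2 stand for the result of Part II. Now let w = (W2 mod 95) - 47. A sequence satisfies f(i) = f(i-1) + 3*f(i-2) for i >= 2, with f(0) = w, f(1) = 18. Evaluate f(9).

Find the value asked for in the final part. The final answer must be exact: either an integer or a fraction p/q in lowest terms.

Part I: a(2) = 2*(-43) - 3*(-32) = 10; iterating: a(2)=10, a(3)=149, a(4)=268, a(5)=89, a(6)=-626, a(7)=-1519, a(8)=-1160, a(9)=2237, a(10)=7954, a(11)=9197, a(12)=-5468, a(13)=-38527, a(14)=-60650; answer -60650
Part II: W1 = -60650; d = 10; cross terms: (-27*10 - -13*-33)=-699, (-13*10 - -17*10)=40, (-17*-33 - -27*10)=831; twice the area = |172| = 172; area = 86; boundary points = 1 + 4 + 1 = 6; strictly interior points = area - boundary/2 + 1 = 84; answer 84
Part III: W2 = 84; w = 37; f(2) = 1*(18) + 3*(37) = 129; iterating: f(2)=129, f(3)=183, f(4)=570, f(5)=1119, f(6)=2829, f(7)=6186, f(8)=14673, f(9)=33231; answer 33231

33231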